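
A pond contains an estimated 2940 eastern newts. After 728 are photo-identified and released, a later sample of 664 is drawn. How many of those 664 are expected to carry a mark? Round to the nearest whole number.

expected recaptures ≈ 164

The marked fraction of the population is 728/2940, so in a sample of 664 expect C·(M/N) marked.
E[R] = 728 × 664 / 2940 = 483392 / 2940 ≈ 164.4 → 164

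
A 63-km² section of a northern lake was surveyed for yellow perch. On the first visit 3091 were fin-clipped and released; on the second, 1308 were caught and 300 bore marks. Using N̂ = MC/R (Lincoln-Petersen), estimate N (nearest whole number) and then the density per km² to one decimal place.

density ≈ 213.9 yellow perch per km²

N̂ = 3091·1308/300 = 4043028/300 ≈ 13476.8 → 13477
Density = N̂ / area = 13477 / 63 ≈ 213.92 → 213.9 per km²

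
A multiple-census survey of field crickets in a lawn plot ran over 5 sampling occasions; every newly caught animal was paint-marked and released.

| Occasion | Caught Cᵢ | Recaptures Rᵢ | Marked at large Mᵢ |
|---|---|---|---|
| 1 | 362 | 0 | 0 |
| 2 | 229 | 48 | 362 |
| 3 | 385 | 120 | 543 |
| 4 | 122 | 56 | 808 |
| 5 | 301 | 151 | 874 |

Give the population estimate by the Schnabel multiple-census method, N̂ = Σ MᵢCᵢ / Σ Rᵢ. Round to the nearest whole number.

N ≈ 1743

Σ MᵢCᵢ = 0·362 + 362·229 + 543·385 + 808·122 + 874·301 = 0 + 82898 + 209055 + 98576 + 263074 = 653603
Σ Rᵢ = 0 + 48 + 120 + 56 + 151 = 375
N̂ = 653603 / 375 ≈ 1742.9 → 1743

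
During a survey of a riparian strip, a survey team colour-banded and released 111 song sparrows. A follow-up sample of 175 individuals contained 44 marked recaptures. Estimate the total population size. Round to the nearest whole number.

N = (111 × 175) / 44 = 19425 / 44 ≈ 441.48 → 441

N ≈ 441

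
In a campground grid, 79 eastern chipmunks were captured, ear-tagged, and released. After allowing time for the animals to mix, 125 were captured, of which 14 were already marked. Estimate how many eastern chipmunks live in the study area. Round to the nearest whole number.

N ≈ 705

N = (79 × 125) / 14 = 9875 / 14 ≈ 705.4 → 705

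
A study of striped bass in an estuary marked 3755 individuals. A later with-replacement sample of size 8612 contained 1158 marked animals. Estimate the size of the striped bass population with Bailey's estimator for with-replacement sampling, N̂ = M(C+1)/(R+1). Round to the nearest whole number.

N ≈ 27,905

N̂ = 3755·(8612+1)/(1158+1) = 3755·8613/1159 = 32341815/1159 ≈ 27904.9 → 27905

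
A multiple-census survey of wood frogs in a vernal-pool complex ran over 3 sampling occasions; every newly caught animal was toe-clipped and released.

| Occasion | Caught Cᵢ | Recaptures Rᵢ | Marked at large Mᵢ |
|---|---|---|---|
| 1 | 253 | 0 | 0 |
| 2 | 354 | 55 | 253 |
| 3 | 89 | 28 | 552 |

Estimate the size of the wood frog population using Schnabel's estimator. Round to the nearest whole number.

Σ MᵢCᵢ = 0·253 + 253·354 + 552·89 = 0 + 89562 + 49128 = 138690
Σ Rᵢ = 0 + 55 + 28 = 83
N̂ = 138690 / 83 ≈ 1671.0 → 1671

N ≈ 1671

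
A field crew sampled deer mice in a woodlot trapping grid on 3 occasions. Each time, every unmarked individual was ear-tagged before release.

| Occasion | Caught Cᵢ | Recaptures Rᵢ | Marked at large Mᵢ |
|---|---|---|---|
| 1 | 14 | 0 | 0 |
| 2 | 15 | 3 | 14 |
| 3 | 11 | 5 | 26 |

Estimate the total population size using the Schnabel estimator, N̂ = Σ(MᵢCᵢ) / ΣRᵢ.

N = 62

Σ MᵢCᵢ = 0·14 + 14·15 + 26·11 = 0 + 210 + 286 = 496
Σ Rᵢ = 0 + 3 + 5 = 8
N̂ = 496 / 8 = 62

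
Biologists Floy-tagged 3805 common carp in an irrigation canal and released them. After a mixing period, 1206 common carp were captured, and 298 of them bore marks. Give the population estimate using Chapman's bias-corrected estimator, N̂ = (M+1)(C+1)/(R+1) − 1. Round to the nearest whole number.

N̂ = (3805+1)(1206+1)/(298+1) − 1 = 3806·1207/299 − 1
= 4593842/299 − 1 ≈ 15364.0 − 1 ≈ 15363.0 → 15363

N ≈ 15,363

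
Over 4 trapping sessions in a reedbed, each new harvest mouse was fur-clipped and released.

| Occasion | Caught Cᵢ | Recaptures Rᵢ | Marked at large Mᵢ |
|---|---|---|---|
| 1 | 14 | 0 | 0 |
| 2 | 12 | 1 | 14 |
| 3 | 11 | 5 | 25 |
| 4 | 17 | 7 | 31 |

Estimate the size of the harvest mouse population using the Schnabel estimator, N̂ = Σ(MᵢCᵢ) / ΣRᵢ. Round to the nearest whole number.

Σ MᵢCᵢ = 0·14 + 14·12 + 25·11 + 31·17 = 0 + 168 + 275 + 527 = 970
Σ Rᵢ = 0 + 1 + 5 + 7 = 13
N̂ = 970 / 13 ≈ 74.6 → 75

N ≈ 75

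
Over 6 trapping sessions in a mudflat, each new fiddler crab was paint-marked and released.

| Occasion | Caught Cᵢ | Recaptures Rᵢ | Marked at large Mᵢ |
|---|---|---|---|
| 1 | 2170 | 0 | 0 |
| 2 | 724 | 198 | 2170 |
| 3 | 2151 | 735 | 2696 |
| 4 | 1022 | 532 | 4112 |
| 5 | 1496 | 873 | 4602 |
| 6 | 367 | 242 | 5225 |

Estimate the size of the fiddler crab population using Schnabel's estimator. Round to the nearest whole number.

N ≈ 7897

Σ MᵢCᵢ = 0·2170 + 2170·724 + 2696·2151 + 4112·1022 + 4602·1496 + 5225·367 = 0 + 1571080 + 5799096 + 4202464 + 6884592 + 1917575 = 20374807
Σ Rᵢ = 0 + 198 + 735 + 532 + 873 + 242 = 2580
N̂ = 20374807 / 2580 ≈ 7897.2 → 7897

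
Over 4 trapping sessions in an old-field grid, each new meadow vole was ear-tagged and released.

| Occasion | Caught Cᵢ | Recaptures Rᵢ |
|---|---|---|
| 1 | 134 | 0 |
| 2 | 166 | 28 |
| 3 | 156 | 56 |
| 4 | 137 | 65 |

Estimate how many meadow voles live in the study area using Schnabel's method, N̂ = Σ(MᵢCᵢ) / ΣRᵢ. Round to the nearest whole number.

N ≈ 776

Marked at large before each occasion: Mᵢ = Σⱼ<ᵢ (Cⱼ − Rⱼ) → M1=0, M2=134, M3=272, M4=372
Σ MᵢCᵢ = 0·134 + 134·166 + 272·156 + 372·137 = 0 + 22244 + 42432 + 50964 = 115640
Σ Rᵢ = 0 + 28 + 56 + 65 = 149
N̂ = 115640 / 149 ≈ 776.1 → 776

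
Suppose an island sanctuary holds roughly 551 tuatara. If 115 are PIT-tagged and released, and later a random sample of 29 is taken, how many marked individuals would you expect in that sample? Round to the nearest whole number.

expected recaptures ≈ 6

The marked fraction of the population is 115/551, so in a sample of 29 expect C·(M/N) marked.
E[R] = 115 × 29 / 551 = 3335 / 551 ≈ 6.1 → 6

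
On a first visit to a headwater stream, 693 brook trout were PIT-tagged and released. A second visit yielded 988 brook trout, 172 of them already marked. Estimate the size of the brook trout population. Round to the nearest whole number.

If marked individuals mix randomly, R/C ≈ M/N, giving N ≈ M·C/R.
N = (693 × 988) / 172 = 684684 / 172 ≈ 3980.7 → 3981

N ≈ 3981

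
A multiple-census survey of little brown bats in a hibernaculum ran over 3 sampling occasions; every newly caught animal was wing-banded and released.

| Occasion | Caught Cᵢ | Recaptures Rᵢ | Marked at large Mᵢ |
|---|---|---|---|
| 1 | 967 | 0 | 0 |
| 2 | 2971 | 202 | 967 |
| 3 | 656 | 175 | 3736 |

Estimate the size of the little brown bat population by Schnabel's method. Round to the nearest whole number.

Σ MᵢCᵢ = 0·967 + 967·2971 + 3736·656 = 0 + 2872957 + 2450816 = 5323773
Σ Rᵢ = 0 + 202 + 175 = 377
N̂ = 5323773 / 377 ≈ 14121.4 → 14121

N ≈ 14,121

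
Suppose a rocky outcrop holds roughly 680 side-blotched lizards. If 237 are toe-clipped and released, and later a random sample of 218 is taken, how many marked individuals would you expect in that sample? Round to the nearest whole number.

expected recaptures ≈ 76

The marked fraction of the population is 237/680, so in a sample of 218 expect C·(M/N) marked.
E[R] = 237 × 218 / 680 = 51666 / 680 ≈ 76.0 → 76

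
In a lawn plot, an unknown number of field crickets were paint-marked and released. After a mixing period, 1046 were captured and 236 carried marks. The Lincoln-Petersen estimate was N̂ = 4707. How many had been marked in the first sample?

From N = M·C/R: M = N·R / C = 4707·236 / 1046 = 1110852 / 1046 = 1062.

M = 1062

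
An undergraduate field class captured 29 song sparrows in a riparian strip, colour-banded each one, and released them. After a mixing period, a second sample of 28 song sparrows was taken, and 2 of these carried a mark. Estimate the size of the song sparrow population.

N = 406

The marked fraction in the recapture sample should equal the marked fraction in the population: 2/28 = 29/N.
N = (29 × 28) / 2 = 812 / 2 = 406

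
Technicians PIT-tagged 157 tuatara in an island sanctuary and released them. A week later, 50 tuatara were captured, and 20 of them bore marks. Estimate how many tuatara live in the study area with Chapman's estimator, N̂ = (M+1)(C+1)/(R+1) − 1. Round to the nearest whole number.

N̂ = (157+1)(50+1)/(20+1) − 1 = 158·51/21 − 1
= 8058/21 − 1 ≈ 383.7 − 1 ≈ 382.7 → 383

N ≈ 383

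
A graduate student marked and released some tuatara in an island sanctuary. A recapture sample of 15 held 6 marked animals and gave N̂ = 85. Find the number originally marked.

From N = M·C/R: M = N·R / C = 85·6 / 15 = 510 / 15 = 34.

M = 34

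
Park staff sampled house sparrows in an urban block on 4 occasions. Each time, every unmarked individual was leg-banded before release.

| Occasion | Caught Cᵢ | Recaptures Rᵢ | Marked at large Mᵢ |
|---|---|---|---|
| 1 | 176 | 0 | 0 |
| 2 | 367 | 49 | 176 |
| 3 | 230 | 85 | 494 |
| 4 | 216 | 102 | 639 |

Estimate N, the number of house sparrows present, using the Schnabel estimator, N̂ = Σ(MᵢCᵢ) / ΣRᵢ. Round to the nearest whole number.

N ≈ 1340

Σ MᵢCᵢ = 0·176 + 176·367 + 494·230 + 639·216 = 0 + 64592 + 113620 + 138024 = 316236
Σ Rᵢ = 0 + 49 + 85 + 102 = 236
N̂ = 316236 / 236 ≈ 1340.0 → 1340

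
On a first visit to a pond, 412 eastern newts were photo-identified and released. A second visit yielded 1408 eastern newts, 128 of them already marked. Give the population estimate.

If marked individuals mix randomly, R/C ≈ M/N, giving N ≈ M·C/R.
N = (412 × 1408) / 128 = 580096 / 128 = 4532

N = 4532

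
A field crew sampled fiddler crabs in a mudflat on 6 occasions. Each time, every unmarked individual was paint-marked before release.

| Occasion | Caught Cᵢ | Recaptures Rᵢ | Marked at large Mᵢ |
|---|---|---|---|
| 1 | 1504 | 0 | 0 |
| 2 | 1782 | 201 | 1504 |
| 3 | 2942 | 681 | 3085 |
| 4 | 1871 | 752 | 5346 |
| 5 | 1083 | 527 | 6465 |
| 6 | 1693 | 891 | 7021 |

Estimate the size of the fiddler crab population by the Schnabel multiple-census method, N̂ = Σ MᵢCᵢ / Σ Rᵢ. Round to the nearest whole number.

N ≈ 13,318

Σ MᵢCᵢ = 0·1504 + 1504·1782 + 3085·2942 + 5346·1871 + 6465·1083 + 7021·1693 = 0 + 2680128 + 9076070 + 10002366 + 7001595 + 11886553 = 40646712
Σ Rᵢ = 0 + 201 + 681 + 752 + 527 + 891 = 3052
N̂ = 40646712 / 3052 ≈ 13318.1 → 13318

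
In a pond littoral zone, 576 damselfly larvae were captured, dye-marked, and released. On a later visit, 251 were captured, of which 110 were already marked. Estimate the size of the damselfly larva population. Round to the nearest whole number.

N ≈ 1314

N = (576 × 251) / 110 = 144576 / 110 ≈ 1314.3 → 1314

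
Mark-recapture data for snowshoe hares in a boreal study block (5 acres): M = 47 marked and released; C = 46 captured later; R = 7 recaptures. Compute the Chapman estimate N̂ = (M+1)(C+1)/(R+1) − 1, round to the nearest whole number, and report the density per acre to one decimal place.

density ≈ 56.2 snowshoe hares per acre

N̂ = 48·47/8 − 1 = 2256/8 − 1 = 281
Density = N̂ / area = 281 / 5 ≈ 56.20 → 56.2 per acre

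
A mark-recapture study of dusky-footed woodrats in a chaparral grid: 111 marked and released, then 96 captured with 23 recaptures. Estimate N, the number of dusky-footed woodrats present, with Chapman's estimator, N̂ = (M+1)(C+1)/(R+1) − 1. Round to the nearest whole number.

N ≈ 452

N̂ = (111+1)(96+1)/(23+1) − 1 = 112·97/24 − 1
= 10864/24 − 1 ≈ 452.7 − 1 ≈ 451.7 → 452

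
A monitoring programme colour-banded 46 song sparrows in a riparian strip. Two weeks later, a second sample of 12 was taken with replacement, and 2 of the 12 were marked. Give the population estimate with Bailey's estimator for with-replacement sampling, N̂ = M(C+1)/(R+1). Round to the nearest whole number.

N̂ = 46·(12+1)/(2+1) = 46·13/3 = 598/3 ≈ 199.3 → 199

N ≈ 199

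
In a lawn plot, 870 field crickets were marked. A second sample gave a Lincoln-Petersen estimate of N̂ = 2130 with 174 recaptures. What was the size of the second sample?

From N = M·C/R: C = N·R / M = 2130·174 / 870 = 370620 / 870 = 426.

C = 426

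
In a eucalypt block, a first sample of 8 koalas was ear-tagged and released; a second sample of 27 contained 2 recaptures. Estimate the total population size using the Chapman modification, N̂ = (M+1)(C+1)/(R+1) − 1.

N̂ = (8+1)(27+1)/(2+1) − 1 = 9·28/3 − 1
= 252/3 − 1 = 84 − 1 = 83

N = 83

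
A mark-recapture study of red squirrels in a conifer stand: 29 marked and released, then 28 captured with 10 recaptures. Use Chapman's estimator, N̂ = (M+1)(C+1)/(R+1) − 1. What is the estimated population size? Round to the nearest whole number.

N ≈ 78

N̂ = (29+1)(28+1)/(10+1) − 1 = 30·29/11 − 1
= 870/11 − 1 ≈ 79.1 − 1 ≈ 78.1 → 78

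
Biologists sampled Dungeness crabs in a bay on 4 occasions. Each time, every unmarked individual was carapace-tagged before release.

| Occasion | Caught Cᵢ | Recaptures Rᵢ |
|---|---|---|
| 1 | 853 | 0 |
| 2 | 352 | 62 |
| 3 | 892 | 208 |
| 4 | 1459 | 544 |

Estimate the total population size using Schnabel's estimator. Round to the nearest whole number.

N ≈ 4896

Marked at large before each occasion: Mᵢ = Σⱼ<ᵢ (Cⱼ − Rⱼ) → M1=0, M2=853, M3=1143, M4=1827
Σ MᵢCᵢ = 0·853 + 853·352 + 1143·892 + 1827·1459 = 0 + 300256 + 1019556 + 2665593 = 3985405
Σ Rᵢ = 0 + 62 + 208 + 544 = 814
N̂ = 3985405 / 814 ≈ 4896.1 → 4896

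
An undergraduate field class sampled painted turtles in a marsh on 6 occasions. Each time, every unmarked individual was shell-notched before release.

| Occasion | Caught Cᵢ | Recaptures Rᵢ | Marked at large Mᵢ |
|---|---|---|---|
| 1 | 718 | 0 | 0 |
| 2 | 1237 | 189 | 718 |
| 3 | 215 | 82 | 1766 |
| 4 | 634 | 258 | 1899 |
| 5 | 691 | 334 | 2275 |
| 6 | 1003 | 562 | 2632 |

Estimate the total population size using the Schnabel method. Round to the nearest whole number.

N ≈ 4690

Σ MᵢCᵢ = 0·718 + 718·1237 + 1766·215 + 1899·634 + 2275·691 + 2632·1003 = 0 + 888166 + 379690 + 1203966 + 1572025 + 2639896 = 6683743
Σ Rᵢ = 0 + 189 + 82 + 258 + 334 + 562 = 1425
N̂ = 6683743 / 1425 ≈ 4690.3 → 4690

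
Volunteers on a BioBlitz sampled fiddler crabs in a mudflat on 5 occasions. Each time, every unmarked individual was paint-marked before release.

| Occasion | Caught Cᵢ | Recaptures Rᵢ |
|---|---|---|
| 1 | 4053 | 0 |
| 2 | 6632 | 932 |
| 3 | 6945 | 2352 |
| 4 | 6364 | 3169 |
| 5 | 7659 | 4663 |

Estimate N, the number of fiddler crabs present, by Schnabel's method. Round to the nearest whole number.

Marked at large before each occasion: Mᵢ = Σⱼ<ᵢ (Cⱼ − Rⱼ) → M1=0, M2=4053, M3=9753, M4=14346, M5=17541
Σ MᵢCᵢ = 0·4053 + 4053·6632 + 9753·6945 + 14346·6364 + 17541·7659 = 0 + 26879496 + 67734585 + 91297944 + 134346519 = 320258544
Σ Rᵢ = 0 + 932 + 2352 + 3169 + 4663 = 11116
N̂ = 320258544 / 11116 ≈ 28810.6 → 28811

N ≈ 28,811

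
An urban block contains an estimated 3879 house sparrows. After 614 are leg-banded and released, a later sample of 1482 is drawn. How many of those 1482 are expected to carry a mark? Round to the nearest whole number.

expected recaptures ≈ 235

The marked fraction of the population is 614/3879, so in a sample of 1482 expect C·(M/N) marked.
E[R] = 614 × 1482 / 3879 = 909948 / 3879 ≈ 234.6 → 235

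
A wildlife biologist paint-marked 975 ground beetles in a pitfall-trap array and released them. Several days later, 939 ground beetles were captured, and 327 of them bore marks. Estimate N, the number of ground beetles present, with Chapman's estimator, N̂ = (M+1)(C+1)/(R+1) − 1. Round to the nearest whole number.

N ≈ 2796

N̂ = (975+1)(939+1)/(327+1) − 1 = 976·940/328 − 1
= 917440/328 − 1 ≈ 2797.1 − 1 ≈ 2796.1 → 2796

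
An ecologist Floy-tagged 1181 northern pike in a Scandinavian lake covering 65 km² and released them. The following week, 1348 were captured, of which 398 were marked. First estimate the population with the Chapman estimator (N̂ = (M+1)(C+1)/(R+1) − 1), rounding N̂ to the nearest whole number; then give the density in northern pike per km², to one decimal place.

density ≈ 61.5 northern pike per km²

N̂ = 1182·1349/399 − 1 = 1594518/399 − 1 ≈ 3995.3 → 3995
Density = N̂ / area = 3995 / 65 ≈ 61.46 → 61.5 per km²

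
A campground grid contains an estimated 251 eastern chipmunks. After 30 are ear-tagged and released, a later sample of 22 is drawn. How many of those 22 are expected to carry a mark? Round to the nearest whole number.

expected recaptures ≈ 3

Expected recaptures E[R] = M·C / N.
E[R] = 30 × 22 / 251 = 660 / 251 ≈ 2.6 → 3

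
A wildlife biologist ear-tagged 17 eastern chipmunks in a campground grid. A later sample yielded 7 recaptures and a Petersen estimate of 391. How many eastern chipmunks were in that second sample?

From N = M·C/R: C = N·R / M = 391·7 / 17 = 2737 / 17 = 161.

C = 161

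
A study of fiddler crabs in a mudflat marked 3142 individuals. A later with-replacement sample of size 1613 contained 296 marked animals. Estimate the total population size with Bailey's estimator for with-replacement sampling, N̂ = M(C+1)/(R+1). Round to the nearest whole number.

N̂ = 3142·(1613+1)/(296+1) = 3142·1614/297 = 5071188/297 ≈ 17074.7 → 17075

N ≈ 17,075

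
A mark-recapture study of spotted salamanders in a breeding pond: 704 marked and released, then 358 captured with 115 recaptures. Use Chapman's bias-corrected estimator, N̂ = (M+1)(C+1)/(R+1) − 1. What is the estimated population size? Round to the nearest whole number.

N̂ = (704+1)(358+1)/(115+1) − 1 = 705·359/116 − 1
= 253095/116 − 1 ≈ 2181.9 − 1 ≈ 2180.9 → 2181

N ≈ 2181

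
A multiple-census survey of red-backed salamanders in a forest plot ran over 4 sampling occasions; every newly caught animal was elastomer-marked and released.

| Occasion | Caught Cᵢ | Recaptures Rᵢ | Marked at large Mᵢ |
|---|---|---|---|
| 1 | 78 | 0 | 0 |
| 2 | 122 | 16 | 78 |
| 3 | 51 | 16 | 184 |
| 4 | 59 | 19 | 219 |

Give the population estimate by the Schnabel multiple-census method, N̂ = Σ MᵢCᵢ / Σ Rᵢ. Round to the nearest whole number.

Σ MᵢCᵢ = 0·78 + 78·122 + 184·51 + 219·59 = 0 + 9516 + 9384 + 12921 = 31821
Σ Rᵢ = 0 + 16 + 16 + 19 = 51
N̂ = 31821 / 51 ≈ 623.9 → 624

N ≈ 624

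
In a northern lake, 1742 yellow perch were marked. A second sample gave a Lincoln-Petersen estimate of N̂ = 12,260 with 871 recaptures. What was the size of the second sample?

C = 6130

From N = M·C/R: C = N·R / M = 12260·871 / 1742 = 10678460 / 1742 = 6130.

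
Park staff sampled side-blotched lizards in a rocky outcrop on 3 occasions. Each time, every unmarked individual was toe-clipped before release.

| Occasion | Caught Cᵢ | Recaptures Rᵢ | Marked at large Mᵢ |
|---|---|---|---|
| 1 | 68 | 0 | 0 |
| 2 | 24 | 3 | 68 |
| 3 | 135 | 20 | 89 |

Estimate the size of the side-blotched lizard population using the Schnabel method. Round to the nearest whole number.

N ≈ 593

Σ MᵢCᵢ = 0·68 + 68·24 + 89·135 = 0 + 1632 + 12015 = 13647
Σ Rᵢ = 0 + 3 + 20 = 23
N̂ = 13647 / 23 ≈ 593.3 → 593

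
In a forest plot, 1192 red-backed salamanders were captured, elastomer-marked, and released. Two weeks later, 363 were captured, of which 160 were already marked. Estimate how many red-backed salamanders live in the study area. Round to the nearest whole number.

N ≈ 2704

N = (1192 × 363) / 160 = 432696 / 160 ≈ 2704.3 → 2704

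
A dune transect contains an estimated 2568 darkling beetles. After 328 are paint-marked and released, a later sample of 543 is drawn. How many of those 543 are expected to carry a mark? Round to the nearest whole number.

The marked fraction of the population is 328/2568, so in a sample of 543 expect C·(M/N) marked.
E[R] = 328 × 543 / 2568 = 178104 / 2568 ≈ 69.4 → 69

expected recaptures ≈ 69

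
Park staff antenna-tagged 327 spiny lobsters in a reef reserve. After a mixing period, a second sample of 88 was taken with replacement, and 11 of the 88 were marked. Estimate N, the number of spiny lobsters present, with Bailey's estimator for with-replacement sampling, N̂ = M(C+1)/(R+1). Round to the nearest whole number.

N̂ = 327·(88+1)/(11+1) = 327·89/12 = 29103/12 ≈ 2425.2 → 2425

N ≈ 2425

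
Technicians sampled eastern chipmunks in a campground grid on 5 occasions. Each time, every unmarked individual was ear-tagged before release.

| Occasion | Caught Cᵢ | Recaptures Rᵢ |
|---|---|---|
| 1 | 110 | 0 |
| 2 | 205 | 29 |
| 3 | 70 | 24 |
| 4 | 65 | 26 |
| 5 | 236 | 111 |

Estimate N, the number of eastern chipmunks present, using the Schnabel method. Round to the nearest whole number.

N ≈ 798

Marked at large before each occasion: Mᵢ = Σⱼ<ᵢ (Cⱼ − Rⱼ) → M1=0, M2=110, M3=286, M4=332, M5=371
Σ MᵢCᵢ = 0·110 + 110·205 + 286·70 + 332·65 + 371·236 = 0 + 22550 + 20020 + 21580 + 87556 = 151706
Σ Rᵢ = 0 + 29 + 24 + 26 + 111 = 190
N̂ = 151706 / 190 ≈ 798.45 → 798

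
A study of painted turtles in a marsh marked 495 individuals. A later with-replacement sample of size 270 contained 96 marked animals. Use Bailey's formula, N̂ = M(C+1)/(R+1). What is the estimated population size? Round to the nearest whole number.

N̂ = 495·(270+1)/(96+1) = 495·271/97 = 134145/97 ≈ 1382.9 → 1383

N ≈ 1383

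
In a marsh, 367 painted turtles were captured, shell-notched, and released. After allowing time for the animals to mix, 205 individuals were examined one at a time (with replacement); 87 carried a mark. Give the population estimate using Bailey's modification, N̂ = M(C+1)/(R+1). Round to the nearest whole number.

N ≈ 859

N̂ = 367·(205+1)/(87+1) = 367·206/88 = 75602/88 ≈ 859.1 → 859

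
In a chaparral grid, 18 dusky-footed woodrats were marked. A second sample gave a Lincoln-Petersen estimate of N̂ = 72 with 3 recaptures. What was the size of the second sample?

From N = M·C/R: C = N·R / M = 72·3 / 18 = 216 / 18 = 12.

C = 12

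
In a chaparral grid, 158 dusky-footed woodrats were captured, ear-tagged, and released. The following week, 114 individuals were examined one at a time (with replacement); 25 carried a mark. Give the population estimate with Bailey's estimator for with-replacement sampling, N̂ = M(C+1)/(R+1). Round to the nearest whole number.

N ≈ 699

N̂ = 158·(114+1)/(25+1) = 158·115/26 = 18170/26 ≈ 698.8 → 699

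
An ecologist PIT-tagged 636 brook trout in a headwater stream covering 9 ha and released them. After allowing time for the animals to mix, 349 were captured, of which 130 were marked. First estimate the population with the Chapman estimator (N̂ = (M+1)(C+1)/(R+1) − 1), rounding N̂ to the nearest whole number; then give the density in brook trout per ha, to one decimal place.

N̂ = 637·350/131 − 1 = 222950/131 − 1 ≈ 1700.9 → 1701
Density = N̂ / area = 1701 / 9 = 189.0 per ha

density ≈ 189.0 brook trout per ha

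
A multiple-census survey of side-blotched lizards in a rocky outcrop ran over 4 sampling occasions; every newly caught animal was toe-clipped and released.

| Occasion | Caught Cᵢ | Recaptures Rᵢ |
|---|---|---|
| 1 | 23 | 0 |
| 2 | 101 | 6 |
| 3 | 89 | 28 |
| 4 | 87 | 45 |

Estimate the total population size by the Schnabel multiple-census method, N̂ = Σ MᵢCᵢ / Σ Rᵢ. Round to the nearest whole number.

N ≈ 359

Marked at large before each occasion: Mᵢ = Σⱼ<ᵢ (Cⱼ − Rⱼ) → M1=0, M2=23, M3=118, M4=179
Σ MᵢCᵢ = 0·23 + 23·101 + 118·89 + 179·87 = 0 + 2323 + 10502 + 15573 = 28398
Σ Rᵢ = 0 + 6 + 28 + 45 = 79
N̂ = 28398 / 79 ≈ 359.47 → 359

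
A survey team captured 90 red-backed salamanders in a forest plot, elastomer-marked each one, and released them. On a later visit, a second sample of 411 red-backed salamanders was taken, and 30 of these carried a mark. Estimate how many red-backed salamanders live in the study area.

If marked individuals mix randomly, R/C ≈ M/N, giving N ≈ M·C/R.
N = (90 × 411) / 30 = 36990 / 30 = 1233

N = 1233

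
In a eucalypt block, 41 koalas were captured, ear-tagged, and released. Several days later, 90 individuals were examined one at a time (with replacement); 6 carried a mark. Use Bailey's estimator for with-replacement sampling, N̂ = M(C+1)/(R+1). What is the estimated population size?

N̂ = 41·(90+1)/(6+1) = 41·91/7 = 3731/7 = 533

N = 533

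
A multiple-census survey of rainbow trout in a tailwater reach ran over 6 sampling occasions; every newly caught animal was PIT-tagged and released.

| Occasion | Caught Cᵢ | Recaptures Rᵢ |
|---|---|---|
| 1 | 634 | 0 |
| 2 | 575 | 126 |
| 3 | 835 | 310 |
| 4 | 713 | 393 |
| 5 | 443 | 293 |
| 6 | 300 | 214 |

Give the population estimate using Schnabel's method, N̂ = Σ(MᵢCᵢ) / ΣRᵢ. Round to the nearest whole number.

Marked at large before each occasion: Mᵢ = Σⱼ<ᵢ (Cⱼ − Rⱼ) → M1=0, M2=634, M3=1083, M4=1608, M5=1928, M6=2078
Σ MᵢCᵢ = 0·634 + 634·575 + 1083·835 + 1608·713 + 1928·443 + 2078·300 = 0 + 364550 + 904305 + 1146504 + 854104 + 623400 = 3892863
Σ Rᵢ = 0 + 126 + 310 + 393 + 293 + 214 = 1336
N̂ = 3892863 / 1336 ≈ 2913.8 → 2914

N ≈ 2914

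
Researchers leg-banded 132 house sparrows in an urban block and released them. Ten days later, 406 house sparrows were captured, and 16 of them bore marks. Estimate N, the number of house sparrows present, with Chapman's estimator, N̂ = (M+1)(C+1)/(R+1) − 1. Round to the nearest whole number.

N ≈ 3183

N̂ = (132+1)(406+1)/(16+1) − 1 = 133·407/17 − 1
= 54131/17 − 1 ≈ 3184.2 − 1 ≈ 3183.2 → 3183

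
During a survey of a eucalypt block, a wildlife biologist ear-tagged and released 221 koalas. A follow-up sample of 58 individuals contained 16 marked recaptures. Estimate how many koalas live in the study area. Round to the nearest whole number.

N ≈ 801

N = (221 × 58) / 16 = 12818 / 16 ≈ 801.1 → 801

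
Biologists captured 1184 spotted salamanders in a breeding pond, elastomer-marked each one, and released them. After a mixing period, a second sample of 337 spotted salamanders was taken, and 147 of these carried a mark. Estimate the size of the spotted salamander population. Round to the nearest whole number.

The marked fraction in the recapture sample should equal the marked fraction in the population: 147/337 = 1184/N.
N = (1184 × 337) / 147 = 399008 / 147 ≈ 2714.3 → 2714

N ≈ 2714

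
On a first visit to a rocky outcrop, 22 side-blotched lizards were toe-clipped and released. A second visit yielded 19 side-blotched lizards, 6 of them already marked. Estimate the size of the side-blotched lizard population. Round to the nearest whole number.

N ≈ 70

Lincoln-Petersen assumes M/N = R/C, so N = M·C / R.
N = (22 × 19) / 6 = 418 / 6 ≈ 69.7 → 70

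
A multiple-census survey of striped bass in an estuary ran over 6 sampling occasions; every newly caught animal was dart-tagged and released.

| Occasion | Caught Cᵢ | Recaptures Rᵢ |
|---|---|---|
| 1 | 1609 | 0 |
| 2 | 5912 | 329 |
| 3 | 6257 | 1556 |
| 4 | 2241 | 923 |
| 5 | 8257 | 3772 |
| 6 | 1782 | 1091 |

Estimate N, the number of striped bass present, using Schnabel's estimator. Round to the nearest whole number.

N ≈ 28,912

Marked at large before each occasion: Mᵢ = Σⱼ<ᵢ (Cⱼ − Rⱼ) → M1=0, M2=1609, M3=7192, M4=11893, M5=13211, M6=17696
Σ MᵢCᵢ = 0·1609 + 1609·5912 + 7192·6257 + 11893·2241 + 13211·8257 + 17696·1782 = 0 + 9512408 + 45000344 + 26652213 + 109083227 + 31534272 = 221782464
Σ Rᵢ = 0 + 329 + 1556 + 923 + 3772 + 1091 = 7671
N̂ = 221782464 / 7671 ≈ 28911.8 → 28912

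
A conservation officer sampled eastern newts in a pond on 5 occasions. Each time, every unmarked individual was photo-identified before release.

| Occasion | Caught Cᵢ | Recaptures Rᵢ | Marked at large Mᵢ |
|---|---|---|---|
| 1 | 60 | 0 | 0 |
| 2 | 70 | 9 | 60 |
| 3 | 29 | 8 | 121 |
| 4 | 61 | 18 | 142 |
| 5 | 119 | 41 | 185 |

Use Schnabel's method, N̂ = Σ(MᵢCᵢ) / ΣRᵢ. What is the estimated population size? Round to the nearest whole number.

Σ MᵢCᵢ = 0·60 + 60·70 + 121·29 + 142·61 + 185·119 = 0 + 4200 + 3509 + 8662 + 22015 = 38386
Σ Rᵢ = 0 + 9 + 8 + 18 + 41 = 76
N̂ = 38386 / 76 ≈ 505.1 → 505

N ≈ 505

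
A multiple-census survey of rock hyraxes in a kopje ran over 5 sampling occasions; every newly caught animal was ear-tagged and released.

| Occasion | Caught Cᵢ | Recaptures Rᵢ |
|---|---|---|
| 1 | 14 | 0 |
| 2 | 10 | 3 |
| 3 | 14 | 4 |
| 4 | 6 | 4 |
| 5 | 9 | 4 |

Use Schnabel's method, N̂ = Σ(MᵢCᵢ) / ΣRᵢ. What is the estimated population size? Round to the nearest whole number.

Marked at large before each occasion: Mᵢ = Σⱼ<ᵢ (Cⱼ − Rⱼ) → M1=0, M2=14, M3=21, M4=31, M5=33
Σ MᵢCᵢ = 0·14 + 14·10 + 21·14 + 31·6 + 33·9 = 0 + 140 + 294 + 186 + 297 = 917
Σ Rᵢ = 0 + 3 + 4 + 4 + 4 = 15
N̂ = 917 / 15 ≈ 61.1 → 61

N ≈ 61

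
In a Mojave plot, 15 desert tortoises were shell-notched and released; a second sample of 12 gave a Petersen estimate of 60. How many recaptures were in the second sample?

From N = M·C/R: R = M·C / N = 15·12 / 60 = 180 / 60 = 3.

R = 3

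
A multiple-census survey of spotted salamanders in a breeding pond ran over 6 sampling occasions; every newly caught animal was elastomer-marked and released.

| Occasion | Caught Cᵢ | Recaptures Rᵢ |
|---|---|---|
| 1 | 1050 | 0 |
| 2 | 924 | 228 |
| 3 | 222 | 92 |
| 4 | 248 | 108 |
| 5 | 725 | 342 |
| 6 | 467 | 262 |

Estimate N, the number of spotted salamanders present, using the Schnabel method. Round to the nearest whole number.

N ≈ 4268

Marked at large before each occasion: Mᵢ = Σⱼ<ᵢ (Cⱼ − Rⱼ) → M1=0, M2=1050, M3=1746, M4=1876, M5=2016, M6=2399
Σ MᵢCᵢ = 0·1050 + 1050·924 + 1746·222 + 1876·248 + 2016·725 + 2399·467 = 0 + 970200 + 387612 + 465248 + 1461600 + 1120333 = 4404993
Σ Rᵢ = 0 + 228 + 92 + 108 + 342 + 262 = 1032
N̂ = 4404993 / 1032 ≈ 4268.4 → 4268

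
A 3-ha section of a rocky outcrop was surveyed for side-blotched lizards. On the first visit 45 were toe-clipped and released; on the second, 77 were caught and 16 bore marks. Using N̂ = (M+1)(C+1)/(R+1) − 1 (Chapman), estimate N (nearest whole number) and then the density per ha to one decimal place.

N̂ = 46·78/17 − 1 = 3588/17 − 1 ≈ 210.1 → 210
Density = N̂ / area = 210 / 3 = 70.0 per ha

density ≈ 70.0 side-blotched lizards per ha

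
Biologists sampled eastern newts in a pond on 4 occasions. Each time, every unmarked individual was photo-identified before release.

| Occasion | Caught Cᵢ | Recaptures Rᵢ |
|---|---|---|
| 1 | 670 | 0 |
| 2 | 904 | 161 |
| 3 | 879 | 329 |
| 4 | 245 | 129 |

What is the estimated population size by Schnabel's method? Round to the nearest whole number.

N ≈ 3762

Marked at large before each occasion: Mᵢ = Σⱼ<ᵢ (Cⱼ − Rⱼ) → M1=0, M2=670, M3=1413, M4=1963
Σ MᵢCᵢ = 0·670 + 670·904 + 1413·879 + 1963·245 = 0 + 605680 + 1242027 + 480935 = 2328642
Σ Rᵢ = 0 + 161 + 329 + 129 = 619
N̂ = 2328642 / 619 ≈ 3761.9 → 3762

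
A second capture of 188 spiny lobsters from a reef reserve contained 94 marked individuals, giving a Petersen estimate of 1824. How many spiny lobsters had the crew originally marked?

From N = M·C/R: M = N·R / C = 1824·94 / 188 = 171456 / 188 = 912.

M = 912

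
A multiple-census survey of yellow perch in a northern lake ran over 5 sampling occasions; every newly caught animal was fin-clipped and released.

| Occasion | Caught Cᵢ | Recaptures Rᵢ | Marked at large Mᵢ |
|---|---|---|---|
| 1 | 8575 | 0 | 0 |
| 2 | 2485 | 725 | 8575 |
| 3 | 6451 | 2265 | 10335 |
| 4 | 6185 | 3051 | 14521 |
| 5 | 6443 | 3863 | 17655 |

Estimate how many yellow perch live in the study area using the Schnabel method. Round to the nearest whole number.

N ≈ 29,437

Σ MᵢCᵢ = 0·8575 + 8575·2485 + 10335·6451 + 14521·6185 + 17655·6443 = 0 + 21308875 + 66671085 + 89812385 + 113751165 = 291543510
Σ Rᵢ = 0 + 725 + 2265 + 3051 + 3863 = 9904
N̂ = 291543510 / 9904 ≈ 29436.9 → 29437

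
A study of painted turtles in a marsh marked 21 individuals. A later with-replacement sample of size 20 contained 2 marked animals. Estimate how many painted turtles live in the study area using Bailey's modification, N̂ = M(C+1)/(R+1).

N = 147

N̂ = 21·(20+1)/(2+1) = 21·21/3 = 441/3 = 147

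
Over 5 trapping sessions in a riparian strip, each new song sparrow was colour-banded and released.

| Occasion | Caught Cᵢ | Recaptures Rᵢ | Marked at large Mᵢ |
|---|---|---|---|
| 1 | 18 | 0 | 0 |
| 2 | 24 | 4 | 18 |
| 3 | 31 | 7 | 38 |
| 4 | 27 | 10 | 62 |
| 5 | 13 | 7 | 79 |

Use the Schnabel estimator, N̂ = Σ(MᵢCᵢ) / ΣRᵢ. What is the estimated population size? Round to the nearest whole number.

N ≈ 154

Σ MᵢCᵢ = 0·18 + 18·24 + 38·31 + 62·27 + 79·13 = 0 + 432 + 1178 + 1674 + 1027 = 4311
Σ Rᵢ = 0 + 4 + 7 + 10 + 7 = 28
N̂ = 4311 / 28 ≈ 154.0 → 154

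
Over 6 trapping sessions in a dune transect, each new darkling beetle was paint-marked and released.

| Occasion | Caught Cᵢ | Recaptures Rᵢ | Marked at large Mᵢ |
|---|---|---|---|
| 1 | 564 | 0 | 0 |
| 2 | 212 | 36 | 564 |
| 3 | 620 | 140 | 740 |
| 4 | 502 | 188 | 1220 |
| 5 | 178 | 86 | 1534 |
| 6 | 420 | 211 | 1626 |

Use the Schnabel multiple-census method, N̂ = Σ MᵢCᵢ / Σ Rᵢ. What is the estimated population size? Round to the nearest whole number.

N ≈ 3248

Σ MᵢCᵢ = 0·564 + 564·212 + 740·620 + 1220·502 + 1534·178 + 1626·420 = 0 + 119568 + 458800 + 612440 + 273052 + 682920 = 2146780
Σ Rᵢ = 0 + 36 + 140 + 188 + 86 + 211 = 661
N̂ = 2146780 / 661 ≈ 3247.8 → 3248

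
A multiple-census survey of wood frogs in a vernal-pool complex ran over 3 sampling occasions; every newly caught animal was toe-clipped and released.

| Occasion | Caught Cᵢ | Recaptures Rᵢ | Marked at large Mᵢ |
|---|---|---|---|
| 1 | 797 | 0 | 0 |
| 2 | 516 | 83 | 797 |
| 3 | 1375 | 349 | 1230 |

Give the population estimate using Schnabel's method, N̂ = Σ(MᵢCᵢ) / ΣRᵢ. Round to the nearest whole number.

Σ MᵢCᵢ = 0·797 + 797·516 + 1230·1375 = 0 + 411252 + 1691250 = 2102502
Σ Rᵢ = 0 + 83 + 349 = 432
N̂ = 2102502 / 432 ≈ 4866.9 → 4867

N ≈ 4867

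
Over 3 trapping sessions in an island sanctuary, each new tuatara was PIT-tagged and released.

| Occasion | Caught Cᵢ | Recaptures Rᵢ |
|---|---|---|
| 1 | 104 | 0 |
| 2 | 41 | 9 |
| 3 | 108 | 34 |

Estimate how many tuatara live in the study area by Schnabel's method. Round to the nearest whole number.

Marked at large before each occasion: Mᵢ = Σⱼ<ᵢ (Cⱼ − Rⱼ) → M1=0, M2=104, M3=136
Σ MᵢCᵢ = 0·104 + 104·41 + 136·108 = 0 + 4264 + 14688 = 18952
Σ Rᵢ = 0 + 9 + 34 = 43
N̂ = 18952 / 43 ≈ 440.7 → 441

N ≈ 441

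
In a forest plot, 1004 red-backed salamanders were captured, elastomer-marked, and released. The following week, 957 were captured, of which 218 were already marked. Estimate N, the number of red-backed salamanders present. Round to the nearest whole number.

N ≈ 4407

The marked fraction in the recapture sample should equal the marked fraction in the population: 218/957 = 1004/N.
N = (1004 × 957) / 218 = 960828 / 218 ≈ 4407.47 → 4407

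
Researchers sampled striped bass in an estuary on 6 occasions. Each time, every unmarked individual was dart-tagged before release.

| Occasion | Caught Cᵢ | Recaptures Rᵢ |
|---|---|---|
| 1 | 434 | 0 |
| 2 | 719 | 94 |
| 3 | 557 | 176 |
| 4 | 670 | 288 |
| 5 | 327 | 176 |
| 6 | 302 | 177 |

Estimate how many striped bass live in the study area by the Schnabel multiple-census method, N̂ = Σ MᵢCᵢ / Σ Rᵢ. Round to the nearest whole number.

N ≈ 3357

Marked at large before each occasion: Mᵢ = Σⱼ<ᵢ (Cⱼ − Rⱼ) → M1=0, M2=434, M3=1059, M4=1440, M5=1822, M6=1973
Σ MᵢCᵢ = 0·434 + 434·719 + 1059·557 + 1440·670 + 1822·327 + 1973·302 = 0 + 312046 + 589863 + 964800 + 595794 + 595846 = 3058349
Σ Rᵢ = 0 + 94 + 176 + 288 + 176 + 177 = 911
N̂ = 3058349 / 911 ≈ 3357.1 → 3357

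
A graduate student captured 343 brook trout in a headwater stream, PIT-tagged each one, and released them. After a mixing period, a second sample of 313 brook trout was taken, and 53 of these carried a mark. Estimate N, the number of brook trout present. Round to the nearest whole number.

N ≈ 2026

If marked individuals mix randomly, R/C ≈ M/N, giving N ≈ M·C/R.
N = (343 × 313) / 53 = 107359 / 53 ≈ 2025.6 → 2026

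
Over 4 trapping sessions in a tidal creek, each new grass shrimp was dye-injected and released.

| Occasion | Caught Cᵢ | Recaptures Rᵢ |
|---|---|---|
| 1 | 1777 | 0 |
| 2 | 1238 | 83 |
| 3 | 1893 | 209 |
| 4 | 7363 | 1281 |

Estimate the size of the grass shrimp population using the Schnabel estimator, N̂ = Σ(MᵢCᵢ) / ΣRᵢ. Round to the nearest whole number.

Marked at large before each occasion: Mᵢ = Σⱼ<ᵢ (Cⱼ − Rⱼ) → M1=0, M2=1777, M3=2932, M4=4616
Σ MᵢCᵢ = 0·1777 + 1777·1238 + 2932·1893 + 4616·7363 = 0 + 2199926 + 5550276 + 33987608 = 41737810
Σ Rᵢ = 0 + 83 + 209 + 1281 = 1573
N̂ = 41737810 / 1573 ≈ 26533.9 → 26534

N ≈ 26,534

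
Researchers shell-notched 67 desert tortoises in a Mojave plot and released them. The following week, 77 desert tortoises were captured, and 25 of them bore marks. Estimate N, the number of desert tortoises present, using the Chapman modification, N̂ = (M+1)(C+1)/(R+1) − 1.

N = 203

N̂ = (67+1)(77+1)/(25+1) − 1 = 68·78/26 − 1
= 5304/26 − 1 = 204 − 1 = 203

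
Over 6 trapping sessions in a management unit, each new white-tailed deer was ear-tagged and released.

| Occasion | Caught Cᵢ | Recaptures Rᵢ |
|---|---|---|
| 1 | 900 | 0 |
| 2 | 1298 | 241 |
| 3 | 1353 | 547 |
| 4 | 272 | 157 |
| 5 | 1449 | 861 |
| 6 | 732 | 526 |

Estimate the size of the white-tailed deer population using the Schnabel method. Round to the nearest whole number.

N ≈ 4835

Marked at large before each occasion: Mᵢ = Σⱼ<ᵢ (Cⱼ − Rⱼ) → M1=0, M2=900, M3=1957, M4=2763, M5=2878, M6=3466
Σ MᵢCᵢ = 0·900 + 900·1298 + 1957·1353 + 2763·272 + 2878·1449 + 3466·732 = 0 + 1168200 + 2647821 + 751536 + 4170222 + 2537112 = 11274891
Σ Rᵢ = 0 + 241 + 547 + 157 + 861 + 526 = 2332
N̂ = 11274891 / 2332 ≈ 4834.9 → 4835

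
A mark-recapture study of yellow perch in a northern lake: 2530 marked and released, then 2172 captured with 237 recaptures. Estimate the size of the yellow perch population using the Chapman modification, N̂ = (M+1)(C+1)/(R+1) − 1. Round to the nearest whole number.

N ≈ 23,108

N̂ = (2530+1)(2172+1)/(237+1) − 1 = 2531·2173/238 − 1
= 5499863/238 − 1 ≈ 23108.7 − 1 ≈ 23107.7 → 23108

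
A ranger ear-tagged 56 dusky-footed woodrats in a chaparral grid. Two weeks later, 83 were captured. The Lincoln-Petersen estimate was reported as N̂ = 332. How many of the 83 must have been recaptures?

R = 14

From N = M·C/R: R = M·C / N = 56·83 / 332 = 4648 / 332 = 14.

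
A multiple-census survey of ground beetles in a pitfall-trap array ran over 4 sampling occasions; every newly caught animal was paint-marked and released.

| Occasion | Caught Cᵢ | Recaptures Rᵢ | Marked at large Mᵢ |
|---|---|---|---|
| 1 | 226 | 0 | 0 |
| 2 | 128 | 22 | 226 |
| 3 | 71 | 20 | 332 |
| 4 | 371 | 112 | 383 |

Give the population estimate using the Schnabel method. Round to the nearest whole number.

Σ MᵢCᵢ = 0·226 + 226·128 + 332·71 + 383·371 = 0 + 28928 + 23572 + 142093 = 194593
Σ Rᵢ = 0 + 22 + 20 + 112 = 154
N̂ = 194593 / 154 ≈ 1263.6 → 1264

N ≈ 1264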